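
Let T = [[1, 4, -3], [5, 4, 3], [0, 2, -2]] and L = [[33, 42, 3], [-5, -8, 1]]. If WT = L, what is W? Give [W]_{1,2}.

T is on the right of W, so right-multiply by T⁻¹: W = LT⁻¹.
det T = -4; the adjugate gives T⁻¹ = [[7/2, -1/2, -6], [-5/2, 1/2, 9/2], [-5/2, 1/2, 4]].
W = LT⁻¹ = [[33, 42, 3], [-5, -8, 1]] · [[7/2, -1/2, -6], [-5/2, 1/2, 9/2], [-5/2, 1/2, 4]] = [[3, 6, 3], [0, -1, -2]].

6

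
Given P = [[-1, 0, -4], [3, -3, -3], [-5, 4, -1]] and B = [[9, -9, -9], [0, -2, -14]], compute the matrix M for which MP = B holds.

Right-multiplying both sides by P⁻¹ gives M = BP⁻¹.
det P = -3; the adjugate gives P⁻¹ = [[-5, 16/3, 4], [-6, 19/3, 5], [1, -4/3, -1]].
M = BP⁻¹ = [[9, -9, -9], [0, -2, -14]] · [[-5, 16/3, 4], [-6, 19/3, 5], [1, -4/3, -1]] = [[0, 3, 0], [-2, 6, 4]].

M = [[0, 3, 0], [-2, 6, 4]]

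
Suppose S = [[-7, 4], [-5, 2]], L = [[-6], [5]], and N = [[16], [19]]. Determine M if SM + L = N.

M = [[-2], [2]]

SM = N − L = [[22], [14]].
S is on the left of M, so left-multiply by S⁻¹: M = S⁻¹(N − L).
det S = 6, so S⁻¹ = [[1/3, -2/3], [5/6, -7/6]].
M = S⁻¹(N − L) = [[-2], [2]].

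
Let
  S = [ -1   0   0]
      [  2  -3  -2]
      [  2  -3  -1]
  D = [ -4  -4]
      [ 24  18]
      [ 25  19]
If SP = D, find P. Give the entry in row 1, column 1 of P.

4

S is on the left of P, so left-multiply by S⁻¹: P = S⁻¹D.
det S = 3; the adjugate gives S⁻¹ = [[-1, 0, 0], [-2/3, 1/3, -2/3], [0, -1, 1]].
P = S⁻¹D = [[-1, 0, 0], [-2/3, 1/3, -2/3], [0, -1, 1]] · [[-4, -4], [24, 18], [25, 19]] = [[4, 4], [-6, -4], [1, 1]].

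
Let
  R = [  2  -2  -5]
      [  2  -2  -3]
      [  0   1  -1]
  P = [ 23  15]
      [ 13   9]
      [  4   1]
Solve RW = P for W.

W = [[-2, -2], [-1, -2], [-5, -3]]

Since R multiplies W on the left, W = R⁻¹P.
det R = -4; the adjugate gives R⁻¹ = [[-5/4, 7/4, 1], [-1/2, 1/2, 1], [-1/2, 1/2, 0]].
W = R⁻¹P = [[-5/4, 7/4, 1], [-1/2, 1/2, 1], [-1/2, 1/2, 0]] · [[23, 15], [13, 9], [4, 1]] = [[-2, -2], [-1, -2], [-5, -3]].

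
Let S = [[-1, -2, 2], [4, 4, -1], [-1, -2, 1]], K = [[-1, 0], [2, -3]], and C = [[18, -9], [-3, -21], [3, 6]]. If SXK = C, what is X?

X = S⁻¹CK⁻¹ (apply S⁻¹ on the left and K⁻¹ on the right).
det S = -4, so S⁻¹ = [[-1/2, 1/2, 3/2], [3/4, -1/4, -7/4], [1, 0, -1]].
det K = 3, so K⁻¹ = [[-1, 0], [-2/3, -1/3]].
S⁻¹C = [[-6, 3], [9, -12], [15, -15]].
X = (S⁻¹C)K⁻¹ = [[4, -1], [-1, 4], [-5, 5]].

X = [[4, -1], [-1, 4], [-5, 5]]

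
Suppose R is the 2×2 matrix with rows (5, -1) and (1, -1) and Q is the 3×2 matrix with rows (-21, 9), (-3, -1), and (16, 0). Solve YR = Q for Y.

Since R sits to the right of Y, Y = QR⁻¹.
det R = -4, so R⁻¹ = [[1/4, -1/4], [1/4, -5/4]].
Y = QR⁻¹ = [[-21, 9], [-3, -1], [16, 0]] · [[1/4, -1/4], [1/4, -5/4]] = [[-3, -6], [-1, 2], [4, -4]].

Y = [[-3, -6], [-1, 2], [4, -4]]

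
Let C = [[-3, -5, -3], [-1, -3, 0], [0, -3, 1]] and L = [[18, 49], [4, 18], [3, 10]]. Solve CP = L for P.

P = [[5, -3], [-3, -5], [-6, -5]]

Left-multiplying both sides by C⁻¹ gives P = C⁻¹L.
C has determinant -5; C⁻¹ = [[3/5, -14/5, 9/5], [-1/5, 3/5, -3/5], [-3/5, 9/5, -4/5]].
P = C⁻¹L = [[3/5, -14/5, 9/5], [-1/5, 3/5, -3/5], [-3/5, 9/5, -4/5]] · [[18, 49], [4, 18], [3, 10]] = [[5, -3], [-3, -5], [-6, -5]].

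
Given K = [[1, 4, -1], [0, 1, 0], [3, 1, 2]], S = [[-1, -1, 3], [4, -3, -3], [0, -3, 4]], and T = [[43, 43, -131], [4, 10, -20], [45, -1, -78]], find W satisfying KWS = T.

W = K⁻¹TS⁻¹ (apply K⁻¹ on the left and S⁻¹ on the right).
K has determinant 5; K⁻¹ = [[2/5, -9/5, 1/5], [0, 1, 0], [-3/5, 11/5, 1/5]].
det S = 1, so S⁻¹ = [[-21, -5, 12], [-16, -4, 9], [-12, -3, 7]].
K⁻¹T = [[19, -1, -32], [4, 10, -20], [-8, -4, 19]].
W = (K⁻¹T)S⁻¹ = [[1, 5, -5], [-4, 0, -2], [4, -1, 1]].

W = [[1, 5, -5], [-4, 0, -2], [4, -1, 1]]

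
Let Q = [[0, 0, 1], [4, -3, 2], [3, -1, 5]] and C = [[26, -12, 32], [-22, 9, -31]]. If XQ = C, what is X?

X = [[-2, 2, 6], [1, -1, -6]]

Q is on the right of X, so right-multiply by Q⁻¹: X = CQ⁻¹.
Q has determinant 5; Q⁻¹ = [[-13/5, -1/5, 3/5], [-14/5, -3/5, 4/5], [1, 0, 0]].
X = CQ⁻¹ = [[26, -12, 32], [-22, 9, -31]] · [[-13/5, -1/5, 3/5], [-14/5, -3/5, 4/5], [1, 0, 0]] = [[-2, 2, 6], [1, -1, -6]].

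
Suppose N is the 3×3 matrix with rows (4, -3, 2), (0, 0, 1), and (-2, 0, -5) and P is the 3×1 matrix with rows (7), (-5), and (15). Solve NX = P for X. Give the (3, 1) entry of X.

-5

Since N multiplies X on the left, X = N⁻¹P.
det N = 6, so N⁻¹ = [[0, -5/2, -1/2], [-1/3, -8/3, -2/3], [0, 1, 0]].
X = N⁻¹P = [[0, -5/2, -1/2], [-1/3, -8/3, -2/3], [0, 1, 0]] · [[7], [-5], [15]] = [[5], [1], [-5]].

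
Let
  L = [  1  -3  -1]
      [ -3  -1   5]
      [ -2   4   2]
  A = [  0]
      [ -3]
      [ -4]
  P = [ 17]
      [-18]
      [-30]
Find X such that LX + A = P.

X = [[3], [-4], [-2]]

LX = P − A = [[17], [-15], [-26]].
L is on the left of X, so left-multiply by L⁻¹: X = L⁻¹(P − A).
det L = 4; the adjugate gives L⁻¹ = [[-11/2, 1/2, -4], [-1, 0, -1/2], [-7/2, 1/2, -5/2]].
X = L⁻¹(P − A) = [[3], [-4], [-2]].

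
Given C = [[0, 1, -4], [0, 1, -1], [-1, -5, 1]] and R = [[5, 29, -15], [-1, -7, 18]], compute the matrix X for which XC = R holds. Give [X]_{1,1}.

Right-multiplying both sides by C⁻¹ gives X = RC⁻¹.
det C = -3, so C⁻¹ = [[4/3, -19/3, -1], [-1/3, 4/3, 0], [-1/3, 1/3, 0]].
X = RC⁻¹ = [[5, 29, -15], [-1, -7, 18]] · [[4/3, -19/3, -1], [-1/3, 4/3, 0], [-1/3, 1/3, 0]] = [[2, 2, -5], [-5, 3, 1]].

2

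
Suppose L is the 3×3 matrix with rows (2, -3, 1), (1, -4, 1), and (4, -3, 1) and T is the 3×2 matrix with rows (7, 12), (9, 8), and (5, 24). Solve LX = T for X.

Left-multiplying both sides by L⁻¹ gives X = L⁻¹T.
L has determinant 2; L⁻¹ = [[-1/2, 0, 1/2], [3/2, -1, -1/2], [13/2, -3, -5/2]].
X = L⁻¹T = [[-1/2, 0, 1/2], [3/2, -1, -1/2], [13/2, -3, -5/2]] · [[7, 12], [9, 8], [5, 24]] = [[-1, 6], [-1, -2], [6, -6]].

X = [[-1, 6], [-1, -2], [6, -6]]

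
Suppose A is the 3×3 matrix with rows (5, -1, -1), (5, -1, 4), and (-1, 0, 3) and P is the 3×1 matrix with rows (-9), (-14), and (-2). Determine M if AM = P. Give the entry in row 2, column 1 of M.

Since A multiplies M on the left, M = A⁻¹P.
A has determinant 5; A⁻¹ = [[-3/5, 3/5, -1], [-19/5, 14/5, -5], [-1/5, 1/5, 0]].
M = A⁻¹P = [[-3/5, 3/5, -1], [-19/5, 14/5, -5], [-1/5, 1/5, 0]] · [[-9], [-14], [-2]] = [[-1], [5], [-1]].

5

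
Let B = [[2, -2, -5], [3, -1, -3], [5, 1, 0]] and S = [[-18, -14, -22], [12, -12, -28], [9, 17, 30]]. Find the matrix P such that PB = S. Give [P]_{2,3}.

B is on the right of P, so right-multiply by B⁻¹: P = SB⁻¹.
det B = -4; the adjugate gives B⁻¹ = [[-3/4, 5/4, -1/4], [15/4, -25/4, 9/4], [-2, 3, -1]].
P = SB⁻¹ = [[-18, -14, -22], [12, -12, -28], [9, 17, 30]] · [[-3/4, 5/4, -1/4], [15/4, -25/4, 9/4], [-2, 3, -1]] = [[5, -1, -5], [2, 6, -2], [-3, -5, 6]].

-2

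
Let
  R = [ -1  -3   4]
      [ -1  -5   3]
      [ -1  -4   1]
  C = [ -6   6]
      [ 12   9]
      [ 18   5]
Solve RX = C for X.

Since R multiplies X on the left, X = R⁻¹C.
det R = -5, so R⁻¹ = [[-7/5, 13/5, -11/5], [2/5, -3/5, 1/5], [1/5, 1/5, -2/5]].
X = R⁻¹C = [[-7/5, 13/5, -11/5], [2/5, -3/5, 1/5], [1/5, 1/5, -2/5]] · [[-6, 6], [12, 9], [18, 5]] = [[0, 4], [-6, -2], [-6, 1]].

X = [[0, 4], [-6, -2], [-6, 1]]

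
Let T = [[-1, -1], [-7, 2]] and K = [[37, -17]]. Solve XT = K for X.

Right-multiplying both sides by T⁻¹ gives X = KT⁻¹.
det T = -9; the adjugate gives T⁻¹ = [[-2/9, -1/9], [-7/9, 1/9]].
X = KT⁻¹ = [[37, -17]] · [[-2/9, -1/9], [-7/9, 1/9]] = [[5, -6]].

X = [[5, -6]]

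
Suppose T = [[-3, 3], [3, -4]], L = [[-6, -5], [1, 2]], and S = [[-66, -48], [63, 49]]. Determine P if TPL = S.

P = [[-5, -5], [-1, -3]]

P = T⁻¹SL⁻¹ (apply T⁻¹ on the left and L⁻¹ on the right).
det T = 3; the adjugate gives T⁻¹ = [[-4/3, -1], [-1, -1]].
L has determinant -7; L⁻¹ = [[-2/7, -5/7], [1/7, 6/7]].
T⁻¹S = [[25, 15], [3, -1]].
P = (T⁻¹S)L⁻¹ = [[-5, -5], [-1, -3]].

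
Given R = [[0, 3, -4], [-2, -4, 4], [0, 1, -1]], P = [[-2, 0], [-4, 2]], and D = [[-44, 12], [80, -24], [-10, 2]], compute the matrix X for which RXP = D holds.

X = [[2, 4], [2, -2], [-1, -3]]

Left-multiply by R⁻¹ and right-multiply by P⁻¹: X = R⁻¹DP⁻¹.
R has determinant 2; R⁻¹ = [[0, -1/2, -2], [-1, 0, 4], [-1, 0, 3]].
det P = -4; the adjugate gives P⁻¹ = [[-1/2, 0], [-1, 1/2]].
R⁻¹D = [[-20, 8], [4, -4], [14, -6]].
X = (R⁻¹D)P⁻¹ = [[2, 4], [2, -2], [-1, -3]].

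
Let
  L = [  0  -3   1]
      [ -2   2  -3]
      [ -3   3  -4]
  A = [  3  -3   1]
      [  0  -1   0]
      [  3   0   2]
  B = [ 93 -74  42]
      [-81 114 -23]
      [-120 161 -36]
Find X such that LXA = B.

X = [[3, 0, -1], [-5, -3, -5], [5, 5, -4]]

X = L⁻¹BA⁻¹ (apply L⁻¹ on the left and A⁻¹ on the right).
L has determinant -3; L⁻¹ = [[-1/3, 3, -7/3], [-1/3, -1, 2/3], [0, -3, 2]].
det A = -3, so A⁻¹ = [[2/3, -2, -1/3], [0, -1, 0], [-1, 3, 1]].
L⁻¹B = [[6, -9, 1], [-30, 18, -15], [3, -20, -3]].
X = (L⁻¹B)A⁻¹ = [[3, 0, -1], [-5, -3, -5], [5, 5, -4]].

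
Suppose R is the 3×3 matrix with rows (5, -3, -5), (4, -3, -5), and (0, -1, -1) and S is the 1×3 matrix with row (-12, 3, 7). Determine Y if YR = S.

Right-multiplying both sides by R⁻¹ gives Y = SR⁻¹.
R has determinant -2; R⁻¹ = [[1, -1, 0], [-2, 5/2, -5/2], [2, -5/2, 3/2]].
Y = SR⁻¹ = [[-12, 3, 7]] · [[1, -1, 0], [-2, 5/2, -5/2], [2, -5/2, 3/2]] = [[-4, 2, 3]].

Y = [[-4, 2, 3]]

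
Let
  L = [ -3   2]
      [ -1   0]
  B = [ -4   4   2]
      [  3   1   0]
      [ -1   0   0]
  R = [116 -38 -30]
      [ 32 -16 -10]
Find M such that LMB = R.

M = [[5, -4, 0], [0, 5, 5]]

Isolating M: multiply by L⁻¹ from the left and B⁻¹ from the right, so M = L⁻¹RB⁻¹.
det L = 2, so L⁻¹ = [[0, -1], [1/2, -3/2]].
det B = 2, so B⁻¹ = [[0, 0, -1], [0, 1, 3], [1/2, -2, -8]].
L⁻¹R = [[-32, 16, 10], [10, 5, 0]].
M = (L⁻¹R)B⁻¹ = [[5, -4, 0], [0, 5, 5]].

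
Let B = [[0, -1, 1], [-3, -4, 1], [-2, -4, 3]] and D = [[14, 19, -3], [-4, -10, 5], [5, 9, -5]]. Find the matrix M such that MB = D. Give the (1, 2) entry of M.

-6

B is on the right of M, so right-multiply by B⁻¹: M = DB⁻¹.
det B = -3; the adjugate gives B⁻¹ = [[8/3, 1/3, -1], [-7/3, -2/3, 1], [-4/3, -2/3, 1]].
M = DB⁻¹ = [[14, 19, -3], [-4, -10, 5], [5, 9, -5]] · [[8/3, 1/3, -1], [-7/3, -2/3, 1], [-4/3, -2/3, 1]] = [[-3, -6, 2], [6, 2, -1], [-1, -1, -1]].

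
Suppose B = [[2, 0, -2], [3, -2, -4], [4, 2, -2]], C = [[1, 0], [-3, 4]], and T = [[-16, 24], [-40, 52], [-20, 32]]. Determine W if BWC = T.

Left-multiply by B⁻¹ and right-multiply by C⁻¹: W = B⁻¹TC⁻¹.
B has determinant -4; B⁻¹ = [[-3, 1, 1], [5/2, -1, -1/2], [-7/2, 1, 1]].
C has determinant 4; C⁻¹ = [[1, 0], [3/4, 1/4]].
B⁻¹T = [[-12, 12], [10, -8], [-4, 0]].
W = (B⁻¹T)C⁻¹ = [[-3, 3], [4, -2], [-4, 0]].

W = [[-3, 3], [4, -2], [-4, 0]]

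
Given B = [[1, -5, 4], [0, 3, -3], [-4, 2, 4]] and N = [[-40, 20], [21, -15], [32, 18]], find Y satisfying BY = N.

Since B multiplies Y on the left, Y = B⁻¹N.
det B = 6; the adjugate gives B⁻¹ = [[3, 14/3, 1/2], [2, 10/3, 1/2], [2, 3, 1/2]].
Y = B⁻¹N = [[3, 14/3, 1/2], [2, 10/3, 1/2], [2, 3, 1/2]] · [[-40, 20], [21, -15], [32, 18]] = [[-6, -1], [6, -1], [-1, 4]].

Y = [[-6, -1], [6, -1], [-1, 4]]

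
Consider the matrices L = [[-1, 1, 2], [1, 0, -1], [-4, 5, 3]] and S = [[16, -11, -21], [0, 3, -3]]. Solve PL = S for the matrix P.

P = [[-6, 6, -1], [-2, 2, 1]]

Since L sits to the right of P, P = SL⁻¹.
det L = 6; the adjugate gives L⁻¹ = [[5/6, 7/6, -1/6], [1/6, 5/6, 1/6], [5/6, 1/6, -1/6]].
P = SL⁻¹ = [[16, -11, -21], [0, 3, -3]] · [[5/6, 7/6, -1/6], [1/6, 5/6, 1/6], [5/6, 1/6, -1/6]] = [[-6, 6, -1], [-2, 2, 1]].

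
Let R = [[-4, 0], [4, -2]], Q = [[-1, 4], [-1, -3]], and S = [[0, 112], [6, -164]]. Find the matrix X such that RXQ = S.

X = [[-4, 4], [5, -2]]

Left-multiply by R⁻¹ and right-multiply by Q⁻¹: X = R⁻¹SQ⁻¹.
det R = 8, so R⁻¹ = [[-1/4, 0], [-1/2, -1/2]].
Q has determinant 7; Q⁻¹ = [[-3/7, -4/7], [1/7, -1/7]].
R⁻¹S = [[0, -28], [-3, 26]].
X = (R⁻¹S)Q⁻¹ = [[-4, 4], [5, -2]].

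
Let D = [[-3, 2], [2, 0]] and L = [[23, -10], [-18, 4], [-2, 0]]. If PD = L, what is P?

P = [[-5, 4], [2, -6], [0, -1]]

Since D sits to the right of P, P = LD⁻¹.
det D = -4, so D⁻¹ = [[0, 1/2], [1/2, 3/4]].
P = LD⁻¹ = [[23, -10], [-18, 4], [-2, 0]] · [[0, 1/2], [1/2, 3/4]] = [[-5, 4], [2, -6], [0, -1]].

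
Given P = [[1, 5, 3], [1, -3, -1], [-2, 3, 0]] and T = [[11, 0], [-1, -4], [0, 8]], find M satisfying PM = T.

Since P multiplies M on the left, M = P⁻¹T.
det P = 4; the adjugate gives P⁻¹ = [[3/4, 9/4, 1], [1/2, 3/2, 1], [-3/4, -13/4, -2]].
M = P⁻¹T = [[3/4, 9/4, 1], [1/2, 3/2, 1], [-3/4, -13/4, -2]] · [[11, 0], [-1, -4], [0, 8]] = [[6, -1], [4, 2], [-5, -3]].

M = [[6, -1], [4, 2], [-5, -3]]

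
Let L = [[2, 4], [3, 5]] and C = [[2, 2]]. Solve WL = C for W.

W = [[-2, 2]]

Right-multiplying both sides by L⁻¹ gives W = CL⁻¹.
L has determinant -2; L⁻¹ = [[-5/2, 2], [3/2, -1]].
W = CL⁻¹ = [[2, 2]] · [[-5/2, 2], [3/2, -1]] = [[-2, 2]].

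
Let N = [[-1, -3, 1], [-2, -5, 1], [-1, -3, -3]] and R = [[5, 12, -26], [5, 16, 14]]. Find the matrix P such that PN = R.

N is on the right of P, so right-multiply by N⁻¹: P = RN⁻¹.
det N = 4, so N⁻¹ = [[9/2, -3, 1/2], [-7/4, 1, -1/4], [1/4, 0, -1/4]].
P = RN⁻¹ = [[5, 12, -26], [5, 16, 14]] · [[9/2, -3, 1/2], [-7/4, 1, -1/4], [1/4, 0, -1/4]] = [[-5, -3, 6], [-2, 1, -5]].

P = [[-5, -3, 6], [-2, 1, -5]]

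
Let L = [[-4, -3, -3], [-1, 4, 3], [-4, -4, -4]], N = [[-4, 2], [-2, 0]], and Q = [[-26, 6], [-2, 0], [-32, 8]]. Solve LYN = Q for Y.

Isolating Y: multiply by L⁻¹ from the left and N⁻¹ from the right, so Y = L⁻¹QN⁻¹.
det L = 4; the adjugate gives L⁻¹ = [[-1, 0, 3/4], [-4, 1, 15/4], [5, -1, -19/4]].
N has determinant 4; N⁻¹ = [[0, -1/2], [1/2, -1]].
L⁻¹Q = [[2, 0], [-18, 6], [24, -8]].
Y = (L⁻¹Q)N⁻¹ = [[0, -1], [3, 3], [-4, -4]].

Y = [[0, -1], [3, 3], [-4, -4]]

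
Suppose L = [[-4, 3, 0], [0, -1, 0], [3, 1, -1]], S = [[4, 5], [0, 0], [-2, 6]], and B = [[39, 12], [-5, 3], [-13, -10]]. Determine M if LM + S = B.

M = [[-5, -4], [5, -3], [1, 1]]

LM = B − S = [[35, 7], [-5, 3], [-11, -16]].
Left-multiplying both sides by L⁻¹ gives M = L⁻¹(B − S).
L has determinant -4; L⁻¹ = [[-1/4, -3/4, 0], [0, -1, 0], [-3/4, -13/4, -1]].
M = L⁻¹(B − S) = [[-5, -4], [5, -3], [1, 1]].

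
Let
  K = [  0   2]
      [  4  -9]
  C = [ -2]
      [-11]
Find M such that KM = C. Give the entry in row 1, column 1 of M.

K is on the left of M, so left-multiply by K⁻¹: M = K⁻¹C.
det K = -8, so K⁻¹ = [[9/8, 1/4], [1/2, 0]].
M = K⁻¹C = [[9/8, 1/4], [1/2, 0]] · [[-2], [-11]] = [[-5], [-1]].

-5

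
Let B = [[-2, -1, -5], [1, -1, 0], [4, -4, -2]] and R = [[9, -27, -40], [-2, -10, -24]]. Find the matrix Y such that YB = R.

Y = [[6, 1, 5], [4, -2, 2]]

B is on the right of Y, so right-multiply by B⁻¹: Y = RB⁻¹.
B has determinant -6; B⁻¹ = [[-1/3, -3, 5/6], [-1/3, -4, 5/6], [0, 2, -1/2]].
Y = RB⁻¹ = [[9, -27, -40], [-2, -10, -24]] · [[-1/3, -3, 5/6], [-1/3, -4, 5/6], [0, 2, -1/2]] = [[6, 1, 5], [4, -2, 2]].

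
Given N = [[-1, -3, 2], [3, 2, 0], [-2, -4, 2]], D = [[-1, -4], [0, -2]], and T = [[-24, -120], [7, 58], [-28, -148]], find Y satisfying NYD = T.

Isolating Y: multiply by N⁻¹ from the left and D⁻¹ from the right, so Y = N⁻¹TD⁻¹.
det N = -2, so N⁻¹ = [[-2, 1, 2], [3, -1, -3], [4, -1, -7/2]].
det D = 2; the adjugate gives D⁻¹ = [[-1, 2], [0, -1/2]].
N⁻¹T = [[-1, 2], [5, 26], [-5, -20]].
Y = (N⁻¹T)D⁻¹ = [[1, -3], [-5, -3], [5, 0]].

Y = [[1, -3], [-5, -3], [5, 0]]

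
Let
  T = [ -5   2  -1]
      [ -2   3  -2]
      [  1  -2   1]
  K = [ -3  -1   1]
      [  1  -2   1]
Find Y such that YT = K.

Y = [[1, -1, 0], [0, 0, 1]]

T is on the right of Y, so right-multiply by T⁻¹: Y = KT⁻¹.
det T = 4, so T⁻¹ = [[-1/4, 0, -1/4], [0, -1, -2], [1/4, -2, -11/4]].
Y = KT⁻¹ = [[-3, -1, 1], [1, -2, 1]] · [[-1/4, 0, -1/4], [0, -1, -2], [1/4, -2, -11/4]] = [[1, -1, 0], [0, 0, 1]].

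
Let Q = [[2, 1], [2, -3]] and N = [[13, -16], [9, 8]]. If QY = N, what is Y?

Left-multiplying both sides by Q⁻¹ gives Y = Q⁻¹N.
Q has determinant -8; Q⁻¹ = [[3/8, 1/8], [1/4, -1/4]].
Y = Q⁻¹N = [[3/8, 1/8], [1/4, -1/4]] · [[13, -16], [9, 8]] = [[6, -5], [1, -6]].

Y = [[6, -5], [1, -6]]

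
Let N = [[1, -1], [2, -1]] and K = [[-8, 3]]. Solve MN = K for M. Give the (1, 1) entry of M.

2

N is on the right of M, so right-multiply by N⁻¹: M = KN⁻¹.
det N = 1; the adjugate gives N⁻¹ = [[-1, 1], [-2, 1]].
M = KN⁻¹ = [[-8, 3]] · [[-1, 1], [-2, 1]] = [[2, -5]].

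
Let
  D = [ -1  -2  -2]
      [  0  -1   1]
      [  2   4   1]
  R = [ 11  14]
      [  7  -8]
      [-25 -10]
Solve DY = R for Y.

Y = [[-1, -6], [-6, 2], [1, -6]]

Since D multiplies Y on the left, Y = D⁻¹R.
D has determinant -3; D⁻¹ = [[5/3, 2, 4/3], [-2/3, -1, -1/3], [-2/3, 0, -1/3]].
Y = D⁻¹R = [[5/3, 2, 4/3], [-2/3, -1, -1/3], [-2/3, 0, -1/3]] · [[11, 14], [7, -8], [-25, -10]] = [[-1, -6], [-6, 2], [1, -6]].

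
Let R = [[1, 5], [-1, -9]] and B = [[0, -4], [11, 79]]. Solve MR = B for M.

M = [[1, 1], [5, -6]]

R is on the right of M, so right-multiply by R⁻¹: M = BR⁻¹.
R has determinant -4; R⁻¹ = [[9/4, 5/4], [-1/4, -1/4]].
M = BR⁻¹ = [[0, -4], [11, 79]] · [[9/4, 5/4], [-1/4, -1/4]] = [[1, 1], [5, -6]].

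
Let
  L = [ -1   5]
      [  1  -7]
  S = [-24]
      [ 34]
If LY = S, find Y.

Left-multiplying both sides by L⁻¹ gives Y = L⁻¹S.
det L = 2, so L⁻¹ = [[-7/2, -5/2], [-1/2, -1/2]].
Y = L⁻¹S = [[-7/2, -5/2], [-1/2, -1/2]] · [[-24], [34]] = [[-1], [-5]].

Y = [[-1], [-5]]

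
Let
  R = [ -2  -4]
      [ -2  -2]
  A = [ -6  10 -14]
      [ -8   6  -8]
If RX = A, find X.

R is on the left of X, so left-multiply by R⁻¹: X = R⁻¹A.
det R = -4; the adjugate gives R⁻¹ = [[1/2, -1], [-1/2, 1/2]].
X = R⁻¹A = [[1/2, -1], [-1/2, 1/2]] · [[-6, 10, -14], [-8, 6, -8]] = [[5, -1, 1], [-1, -2, 3]].

X = [[5, -1, 1], [-1, -2, 3]]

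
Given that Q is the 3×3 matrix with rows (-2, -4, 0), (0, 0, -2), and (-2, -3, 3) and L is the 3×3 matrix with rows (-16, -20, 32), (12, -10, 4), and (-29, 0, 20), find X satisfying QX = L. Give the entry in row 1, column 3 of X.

-4

Left-multiplying both sides by Q⁻¹ gives X = Q⁻¹L.
det Q = -4, so Q⁻¹ = [[3/2, -3, -2], [-1, 3/2, 1], [0, -1/2, 0]].
X = Q⁻¹L = [[3/2, -3, -2], [-1, 3/2, 1], [0, -1/2, 0]] · [[-16, -20, 32], [12, -10, 4], [-29, 0, 20]] = [[-2, 0, -4], [5, 5, -6], [-6, 5, -2]].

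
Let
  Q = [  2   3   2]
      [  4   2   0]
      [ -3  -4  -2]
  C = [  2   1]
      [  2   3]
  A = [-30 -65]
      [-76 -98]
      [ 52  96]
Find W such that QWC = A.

W = [[-3, -5], [2, -5], [5, 0]]

Isolating W: multiply by Q⁻¹ from the left and C⁻¹ from the right, so W = Q⁻¹AC⁻¹.
det Q = -4; the adjugate gives Q⁻¹ = [[1, 1/2, 1], [-2, -1/2, -2], [5/2, 1/4, 2]].
det C = 4; the adjugate gives C⁻¹ = [[3/4, -1/4], [-1/2, 1/2]].
Q⁻¹A = [[-16, -18], [-6, -13], [10, 5]].
W = (Q⁻¹A)C⁻¹ = [[-3, -5], [2, -5], [5, 0]].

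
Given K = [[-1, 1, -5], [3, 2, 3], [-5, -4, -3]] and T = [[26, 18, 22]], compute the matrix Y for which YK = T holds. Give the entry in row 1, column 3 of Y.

K is on the right of Y, so right-multiply by K⁻¹: Y = TK⁻¹.
det K = -2; the adjugate gives K⁻¹ = [[-3, -23/2, -13/2], [3, 11, 6], [1, 9/2, 5/2]].
Y = TK⁻¹ = [[26, 18, 22]] · [[-3, -23/2, -13/2], [3, 11, 6], [1, 9/2, 5/2]] = [[-2, -2, -6]].

-6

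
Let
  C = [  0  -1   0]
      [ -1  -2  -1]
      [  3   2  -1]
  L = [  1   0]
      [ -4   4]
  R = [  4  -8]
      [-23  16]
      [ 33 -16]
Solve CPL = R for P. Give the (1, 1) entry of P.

Isolating P: multiply by C⁻¹ from the left and L⁻¹ from the right, so P = C⁻¹RL⁻¹.
C has determinant 4; C⁻¹ = [[1, -1/4, 1/4], [-1, 0, 0], [1, -3/4, -1/4]].
det L = 4, so L⁻¹ = [[1, 0], [1, 1/4]].
C⁻¹R = [[18, -16], [-4, 8], [13, -16]].
P = (C⁻¹R)L⁻¹ = [[2, -4], [4, 2], [-3, -4]].

2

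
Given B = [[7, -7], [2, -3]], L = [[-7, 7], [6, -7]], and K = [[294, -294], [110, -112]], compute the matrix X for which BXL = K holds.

Left-multiply by B⁻¹ and right-multiply by L⁻¹: X = B⁻¹KL⁻¹.
det B = -7; the adjugate gives B⁻¹ = [[3/7, -1], [2/7, -1]].
det L = 7; the adjugate gives L⁻¹ = [[-1, -1], [-6/7, -1]].
B⁻¹K = [[16, -14], [-26, 28]].
X = (B⁻¹K)L⁻¹ = [[-4, -2], [2, -2]].

X = [[-4, -2], [2, -2]]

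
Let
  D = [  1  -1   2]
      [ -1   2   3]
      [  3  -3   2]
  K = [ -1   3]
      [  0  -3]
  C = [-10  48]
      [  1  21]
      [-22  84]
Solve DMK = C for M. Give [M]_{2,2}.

1

Left-multiply by D⁻¹ and right-multiply by K⁻¹: M = D⁻¹CK⁻¹.
det D = -4, so D⁻¹ = [[-13/4, 1, 7/4], [-11/4, 1, 5/4], [3/4, 0, -1/4]].
det K = 3, so K⁻¹ = [[-1, -1], [0, -1/3]].
D⁻¹C = [[-5, 12], [1, -6], [-2, 15]].
M = (D⁻¹C)K⁻¹ = [[5, 1], [-1, 1], [2, -3]].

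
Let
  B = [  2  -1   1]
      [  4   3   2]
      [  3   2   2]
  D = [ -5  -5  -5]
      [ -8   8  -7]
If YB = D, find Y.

B is on the right of Y, so right-multiply by B⁻¹: Y = DB⁻¹.
B has determinant 5; B⁻¹ = [[2/5, 4/5, -1], [-2/5, 1/5, 0], [-1/5, -7/5, 2]].
Y = DB⁻¹ = [[-5, -5, -5], [-8, 8, -7]] · [[2/5, 4/5, -1], [-2/5, 1/5, 0], [-1/5, -7/5, 2]] = [[1, 2, -5], [-5, 5, -6]].

Y = [[1, 2, -5], [-5, 5, -6]]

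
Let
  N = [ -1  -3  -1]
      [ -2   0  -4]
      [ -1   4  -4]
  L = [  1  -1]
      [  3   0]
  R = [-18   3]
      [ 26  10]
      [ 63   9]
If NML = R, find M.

Left-multiply by N⁻¹ and right-multiply by L⁻¹: M = N⁻¹RL⁻¹.
N has determinant 4; N⁻¹ = [[4, -4, 3], [-1, 3/4, -1/2], [-2, 7/4, -3/2]].
det L = 3; the adjugate gives L⁻¹ = [[0, 1/3], [-1, 1/3]].
N⁻¹R = [[13, -1], [6, 0], [-13, -2]].
M = (N⁻¹R)L⁻¹ = [[1, 4], [0, 2], [2, -5]].

M = [[1, 4], [0, 2], [2, -5]]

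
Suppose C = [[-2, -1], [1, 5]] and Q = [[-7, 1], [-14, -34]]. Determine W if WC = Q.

W = [[4, 1], [4, -6]]

Since C sits to the right of W, W = QC⁻¹.
det C = -9; the adjugate gives C⁻¹ = [[-5/9, -1/9], [1/9, 2/9]].
W = QC⁻¹ = [[-7, 1], [-14, -34]] · [[-5/9, -1/9], [1/9, 2/9]] = [[4, 1], [4, -6]].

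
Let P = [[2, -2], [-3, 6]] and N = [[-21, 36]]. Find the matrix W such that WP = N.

P is on the right of W, so right-multiply by P⁻¹: W = NP⁻¹.
det P = 6, so P⁻¹ = [[1, 1/3], [1/2, 1/3]].
W = NP⁻¹ = [[-21, 36]] · [[1, 1/3], [1/2, 1/3]] = [[-3, 5]].

W = [[-3, 5]]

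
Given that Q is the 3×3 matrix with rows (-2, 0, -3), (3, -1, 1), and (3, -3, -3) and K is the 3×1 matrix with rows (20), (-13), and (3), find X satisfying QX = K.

Since Q multiplies X on the left, X = Q⁻¹K.
Q has determinant 6; Q⁻¹ = [[1, 3/2, -1/2], [2, 5/2, -7/6], [-1, -1, 1/3]].
X = Q⁻¹K = [[1, 3/2, -1/2], [2, 5/2, -7/6], [-1, -1, 1/3]] · [[20], [-13], [3]] = [[-1], [4], [-6]].

X = [[-1], [4], [-6]]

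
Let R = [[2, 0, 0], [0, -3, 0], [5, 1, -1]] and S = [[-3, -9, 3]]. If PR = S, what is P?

Since R sits to the right of P, P = SR⁻¹.
R has determinant 6; R⁻¹ = [[1/2, 0, 0], [0, -1/3, 0], [5/2, -1/3, -1]].
P = SR⁻¹ = [[-3, -9, 3]] · [[1/2, 0, 0], [0, -1/3, 0], [5/2, -1/3, -1]] = [[6, 2, -3]].

P = [[6, 2, -3]]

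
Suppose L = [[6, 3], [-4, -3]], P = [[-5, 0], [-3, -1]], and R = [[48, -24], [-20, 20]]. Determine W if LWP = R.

Isolating W: multiply by L⁻¹ from the left and P⁻¹ from the right, so W = L⁻¹RP⁻¹.
det L = -6, so L⁻¹ = [[1/2, 1/2], [-2/3, -1]].
det P = 5; the adjugate gives P⁻¹ = [[-1/5, 0], [3/5, -1]].
L⁻¹R = [[14, -2], [-12, -4]].
W = (L⁻¹R)P⁻¹ = [[-4, 2], [0, 4]].

W = [[-4, 2], [0, 4]]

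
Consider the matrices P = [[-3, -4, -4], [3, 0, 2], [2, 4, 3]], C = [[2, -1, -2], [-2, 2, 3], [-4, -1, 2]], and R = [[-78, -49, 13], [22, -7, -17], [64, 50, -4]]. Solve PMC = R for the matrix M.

M = [[4, 1, 3], [-4, 2, -4], [4, 2, -4]]

Left-multiply by P⁻¹ and right-multiply by C⁻¹: M = P⁻¹RC⁻¹.
det P = -4; the adjugate gives P⁻¹ = [[2, 1, 2], [5/4, 1/4, 3/2], [-3, -1, -3]].
det C = 2, so C⁻¹ = [[7/2, 2, 1/2], [-4, -2, -1], [5, 3, 1]].
P⁻¹R = [[-6, -5, 1], [4, 12, 6], [20, 4, -10]].
M = (P⁻¹R)C⁻¹ = [[4, 1, 3], [-4, 2, -4], [4, 2, -4]].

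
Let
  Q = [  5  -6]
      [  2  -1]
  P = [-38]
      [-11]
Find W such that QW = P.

Q is on the left of W, so left-multiply by Q⁻¹: W = Q⁻¹P.
det Q = 7, so Q⁻¹ = [[-1/7, 6/7], [-2/7, 5/7]].
W = Q⁻¹P = [[-1/7, 6/7], [-2/7, 5/7]] · [[-38], [-11]] = [[-4], [3]].

W = [[-4], [3]]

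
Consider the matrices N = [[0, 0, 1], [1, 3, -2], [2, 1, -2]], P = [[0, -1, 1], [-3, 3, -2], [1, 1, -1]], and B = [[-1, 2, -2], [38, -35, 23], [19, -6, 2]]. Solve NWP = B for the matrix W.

W = [[-2, 0, 3], [-1, -4, -1], [-3, 0, -1]]

Isolating W: multiply by N⁻¹ from the left and P⁻¹ from the right, so W = N⁻¹BP⁻¹.
N has determinant -5; N⁻¹ = [[4/5, -1/5, 3/5], [2/5, 2/5, -1/5], [1, 0, 0]].
P has determinant -1; P⁻¹ = [[1, 0, 1], [5, 1, 3], [6, 1, 3]].
N⁻¹B = [[3, 5, -5], [11, -12, 8], [-1, 2, -2]].
W = (N⁻¹B)P⁻¹ = [[-2, 0, 3], [-1, -4, -1], [-3, 0, -1]].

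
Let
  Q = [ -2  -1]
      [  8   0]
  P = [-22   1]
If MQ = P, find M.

Right-multiplying both sides by Q⁻¹ gives M = PQ⁻¹.
det Q = 8; the adjugate gives Q⁻¹ = [[0, 1/8], [-1, -1/4]].
M = PQ⁻¹ = [[-22, 1]] · [[0, 1/8], [-1, -1/4]] = [[-1, -3]].

M = [[-1, -3]]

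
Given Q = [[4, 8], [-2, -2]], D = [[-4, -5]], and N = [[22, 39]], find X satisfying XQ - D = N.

XQ = N + D = [[18, 34]].
Q is on the right of X, so right-multiply by Q⁻¹: X = (N + D)Q⁻¹.
Q has determinant 8; Q⁻¹ = [[-1/4, -1], [1/4, 1/2]].
X = (N + D)Q⁻¹ = [[4, -1]].

X = [[4, -1]]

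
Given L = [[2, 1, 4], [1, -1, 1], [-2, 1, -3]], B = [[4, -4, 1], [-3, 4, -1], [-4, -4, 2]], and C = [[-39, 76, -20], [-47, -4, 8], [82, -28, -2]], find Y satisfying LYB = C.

Y = [[5, 3, 2], [5, 3, -5], [-1, 5, 0]]

Y = L⁻¹CB⁻¹ (apply L⁻¹ on the left and B⁻¹ on the right).
det L = 1, so L⁻¹ = [[2, 7, 5], [1, 2, 2], [-1, -4, -3]].
B has determinant 4; B⁻¹ = [[1, 1, 0], [5/2, 3, 1/4], [7, 8, 1]].
L⁻¹C = [[3, -16, 6], [31, 12, -8], [-19, 24, -6]].
Y = (L⁻¹C)B⁻¹ = [[5, 3, 2], [5, 3, -5], [-1, 5, 0]].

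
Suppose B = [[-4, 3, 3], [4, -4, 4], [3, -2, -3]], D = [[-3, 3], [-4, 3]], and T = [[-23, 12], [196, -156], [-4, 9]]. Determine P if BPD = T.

P = [[4, -5], [5, 1], [-2, -4]]

Left-multiply by B⁻¹ and right-multiply by D⁻¹: P = B⁻¹TD⁻¹.
det B = 4; the adjugate gives B⁻¹ = [[5, 3/4, 6], [6, 3/4, 7], [1, 1/4, 1]].
D has determinant 3; D⁻¹ = [[1, -1], [4/3, -1]].
B⁻¹T = [[8, -3], [-19, 18], [22, -18]].
P = (B⁻¹T)D⁻¹ = [[4, -5], [5, 1], [-2, -4]].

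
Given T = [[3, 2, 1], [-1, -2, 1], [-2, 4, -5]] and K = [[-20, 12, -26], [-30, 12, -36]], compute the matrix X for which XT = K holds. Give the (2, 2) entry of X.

0

Since T sits to the right of X, X = KT⁻¹.
T has determinant -4; T⁻¹ = [[-3/2, -7/2, -1], [7/4, 13/4, 1], [2, 4, 1]].
X = KT⁻¹ = [[-20, 12, -26], [-30, 12, -36]] · [[-3/2, -7/2, -1], [7/4, 13/4, 1], [2, 4, 1]] = [[-1, 5, 6], [-6, 0, 6]].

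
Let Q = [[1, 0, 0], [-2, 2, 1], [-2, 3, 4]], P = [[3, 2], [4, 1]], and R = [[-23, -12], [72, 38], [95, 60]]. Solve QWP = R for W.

Left-multiply by Q⁻¹ and right-multiply by P⁻¹: W = Q⁻¹RP⁻¹.
det Q = 5, so Q⁻¹ = [[1, 0, 0], [6/5, 4/5, -1/5], [-2/5, -3/5, 2/5]].
det P = -5; the adjugate gives P⁻¹ = [[-1/5, 2/5], [4/5, -3/5]].
Q⁻¹R = [[-23, -12], [11, 4], [4, 6]].
W = (Q⁻¹R)P⁻¹ = [[-5, -2], [1, 2], [4, -2]].

W = [[-5, -2], [1, 2], [4, -2]]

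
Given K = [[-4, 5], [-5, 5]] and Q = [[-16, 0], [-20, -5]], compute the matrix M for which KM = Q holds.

M = [[4, 5], [0, 4]]

Left-multiplying both sides by K⁻¹ gives M = K⁻¹Q.
det K = 5, so K⁻¹ = [[1, -1], [1, -4/5]].
M = K⁻¹Q = [[1, -1], [1, -4/5]] · [[-16, 0], [-20, -5]] = [[4, 5], [0, 4]].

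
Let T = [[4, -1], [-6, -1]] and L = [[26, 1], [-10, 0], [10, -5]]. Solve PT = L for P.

T is on the right of P, so right-multiply by T⁻¹: P = LT⁻¹.
T has determinant -10; T⁻¹ = [[1/10, -1/10], [-3/5, -2/5]].
P = LT⁻¹ = [[26, 1], [-10, 0], [10, -5]] · [[1/10, -1/10], [-3/5, -2/5]] = [[2, -3], [-1, 1], [4, 1]].

P = [[2, -3], [-1, 1], [4, 1]]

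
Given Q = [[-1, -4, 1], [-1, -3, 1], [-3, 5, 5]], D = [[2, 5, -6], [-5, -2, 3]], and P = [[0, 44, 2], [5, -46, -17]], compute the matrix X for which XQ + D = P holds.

XQ = P − D = [[-2, 39, 8], [10, -44, -20]].
Since Q sits to the right of X, X = (P − D)Q⁻¹.
det Q = -2; the adjugate gives Q⁻¹ = [[10, -25/2, 1/2], [-1, 1, 0], [7, -17/2, 1/2]].
X = (P − D)Q⁻¹ = [[-3, -4, 3], [4, 1, -5]].

X = [[-3, -4, 3], [4, 1, -5]]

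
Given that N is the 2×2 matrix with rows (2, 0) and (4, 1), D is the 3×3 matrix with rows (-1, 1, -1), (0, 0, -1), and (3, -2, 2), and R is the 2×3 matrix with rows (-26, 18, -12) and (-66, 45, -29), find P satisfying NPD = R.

Left-multiply by N⁻¹ and right-multiply by D⁻¹: P = N⁻¹RD⁻¹.
det N = 2; the adjugate gives N⁻¹ = [[1/2, 0], [-2, 1]].
D has determinant -1; D⁻¹ = [[2, 0, 1], [3, -1, 1], [0, -1, 0]].
N⁻¹R = [[-13, 9, -6], [-14, 9, -5]].
P = (N⁻¹R)D⁻¹ = [[1, -3, -4], [-1, -4, -5]].

P = [[1, -3, -4], [-1, -4, -5]]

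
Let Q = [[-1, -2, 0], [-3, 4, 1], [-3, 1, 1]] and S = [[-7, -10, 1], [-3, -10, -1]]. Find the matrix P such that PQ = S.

Since Q sits to the right of P, P = SQ⁻¹.
det Q = -3, so Q⁻¹ = [[-1, -2/3, 2/3], [0, 1/3, -1/3], [-3, -7/3, 10/3]].
P = SQ⁻¹ = [[-7, -10, 1], [-3, -10, -1]] · [[-1, -2/3, 2/3], [0, 1/3, -1/3], [-3, -7/3, 10/3]] = [[4, -1, 2], [6, 1, -2]].

P = [[4, -1, 2], [6, 1, -2]]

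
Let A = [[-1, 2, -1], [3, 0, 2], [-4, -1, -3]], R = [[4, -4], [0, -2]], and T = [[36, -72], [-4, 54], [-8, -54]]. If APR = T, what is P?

P = A⁻¹TR⁻¹ (apply A⁻¹ on the left and R⁻¹ on the right).
A has determinant 3; A⁻¹ = [[2/3, 7/3, 4/3], [1/3, -1/3, -1/3], [-1, -3, -2]].
det R = -8; the adjugate gives R⁻¹ = [[1/4, -1/2], [0, -1/2]].
A⁻¹T = [[4, 6], [16, -24], [-8, 18]].
P = (A⁻¹T)R⁻¹ = [[1, -5], [4, 4], [-2, -5]].

P = [[1, -5], [4, 4], [-2, -5]]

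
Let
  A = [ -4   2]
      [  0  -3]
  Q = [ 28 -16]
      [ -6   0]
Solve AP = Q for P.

P = [[-6, 4], [2, 0]]

Since A multiplies P on the left, P = A⁻¹Q.
det A = 12; the adjugate gives A⁻¹ = [[-1/4, -1/6], [0, -1/3]].
P = A⁻¹Q = [[-1/4, -1/6], [0, -1/3]] · [[28, -16], [-6, 0]] = [[-6, 4], [2, 0]].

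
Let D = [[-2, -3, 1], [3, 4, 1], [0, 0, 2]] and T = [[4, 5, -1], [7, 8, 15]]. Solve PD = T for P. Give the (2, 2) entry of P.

Since D sits to the right of P, P = TD⁻¹.
det D = 2, so D⁻¹ = [[4, 3, -7/2], [-3, -2, 5/2], [0, 0, 1/2]].
P = TD⁻¹ = [[4, 5, -1], [7, 8, 15]] · [[4, 3, -7/2], [-3, -2, 5/2], [0, 0, 1/2]] = [[1, 2, -2], [4, 5, 3]].

5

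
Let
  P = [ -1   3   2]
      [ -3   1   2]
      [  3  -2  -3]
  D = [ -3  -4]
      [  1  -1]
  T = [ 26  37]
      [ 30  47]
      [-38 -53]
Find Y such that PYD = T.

Y = [[3, 3], [-2, -2], [0, 4]]

Y = P⁻¹TD⁻¹ (apply P⁻¹ on the left and D⁻¹ on the right).
det P = -4; the adjugate gives P⁻¹ = [[-1/4, -5/4, -1], [3/4, 3/4, 1], [-3/4, -7/4, -2]].
det D = 7; the adjugate gives D⁻¹ = [[-1/7, 4/7], [-1/7, -3/7]].
P⁻¹T = [[-6, -15], [4, 10], [4, -4]].
Y = (P⁻¹T)D⁻¹ = [[3, 3], [-2, -2], [0, 4]].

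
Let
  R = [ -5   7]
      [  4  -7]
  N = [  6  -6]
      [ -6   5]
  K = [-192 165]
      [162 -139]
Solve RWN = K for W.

W = [[1, -4], [0, 1]]

Isolating W: multiply by R⁻¹ from the left and N⁻¹ from the right, so W = R⁻¹KN⁻¹.
det R = 7, so R⁻¹ = [[-1, -1], [-4/7, -5/7]].
N has determinant -6; N⁻¹ = [[-5/6, -1], [-1, -1]].
R⁻¹K = [[30, -26], [-6, 5]].
W = (R⁻¹K)N⁻¹ = [[1, -4], [0, 1]].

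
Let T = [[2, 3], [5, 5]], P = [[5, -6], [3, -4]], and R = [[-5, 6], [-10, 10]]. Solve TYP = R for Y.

Y = [[-2, 3], [1, -2]]

Left-multiply by T⁻¹ and right-multiply by P⁻¹: Y = T⁻¹RP⁻¹.
det T = -5, so T⁻¹ = [[-1, 3/5], [1, -2/5]].
det P = -2, so P⁻¹ = [[2, -3], [3/2, -5/2]].
T⁻¹R = [[-1, 0], [-1, 2]].
Y = (T⁻¹R)P⁻¹ = [[-2, 3], [1, -2]].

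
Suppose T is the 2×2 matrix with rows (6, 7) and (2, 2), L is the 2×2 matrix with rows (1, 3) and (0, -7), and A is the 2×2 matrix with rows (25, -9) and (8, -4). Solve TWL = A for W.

Isolating W: multiply by T⁻¹ from the left and L⁻¹ from the right, so W = T⁻¹AL⁻¹.
det T = -2; the adjugate gives T⁻¹ = [[-1, 7/2], [1, -3]].
det L = -7, so L⁻¹ = [[1, 3/7], [0, -1/7]].
T⁻¹A = [[3, -5], [1, 3]].
W = (T⁻¹A)L⁻¹ = [[3, 2], [1, 0]].

W = [[3, 2], [1, 0]]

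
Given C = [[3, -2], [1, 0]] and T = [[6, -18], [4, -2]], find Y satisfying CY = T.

Left-multiplying both sides by C⁻¹ gives Y = C⁻¹T.
det C = 2, so C⁻¹ = [[0, 1], [-1/2, 3/2]].
Y = C⁻¹T = [[0, 1], [-1/2, 3/2]] · [[6, -18], [4, -2]] = [[4, -2], [3, 6]].

Y = [[4, -2], [3, 6]]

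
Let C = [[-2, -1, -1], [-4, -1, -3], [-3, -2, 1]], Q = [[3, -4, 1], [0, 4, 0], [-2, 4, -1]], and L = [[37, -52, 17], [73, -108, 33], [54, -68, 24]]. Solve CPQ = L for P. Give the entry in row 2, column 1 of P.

2

Left-multiply by C⁻¹ and right-multiply by Q⁻¹: P = C⁻¹LQ⁻¹.
det C = -4, so C⁻¹ = [[7/4, -3/4, -1/2], [-13/4, 5/4, 1/2], [-5/4, 1/4, 1/2]].
det Q = -4; the adjugate gives Q⁻¹ = [[1, 0, 1], [0, 1/4, 0], [-2, 1, -3]].
C⁻¹L = [[-17, 24, -7], [-2, 0, -2], [-1, 4, -1]].
P = (C⁻¹L)Q⁻¹ = [[-3, -1, 4], [2, -2, 4], [1, 0, 2]].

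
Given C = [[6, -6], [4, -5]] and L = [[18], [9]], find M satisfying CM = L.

M = [[6], [3]]

Left-multiplying both sides by C⁻¹ gives M = C⁻¹L.
det C = -6; the adjugate gives C⁻¹ = [[5/6, -1], [2/3, -1]].
M = C⁻¹L = [[5/6, -1], [2/3, -1]] · [[18], [9]] = [[6], [3]].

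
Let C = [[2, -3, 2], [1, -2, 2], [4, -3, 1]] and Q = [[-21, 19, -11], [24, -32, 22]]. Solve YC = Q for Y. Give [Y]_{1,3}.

C is on the right of Y, so right-multiply by C⁻¹: Y = QC⁻¹.
det C = -3, so C⁻¹ = [[-4/3, 1, 2/3], [-7/3, 2, 2/3], [-5/3, 2, 1/3]].
Y = QC⁻¹ = [[-21, 19, -11], [24, -32, 22]] · [[-4/3, 1, 2/3], [-7/3, 2, 2/3], [-5/3, 2, 1/3]] = [[2, -5, -5], [6, 4, 2]].

-5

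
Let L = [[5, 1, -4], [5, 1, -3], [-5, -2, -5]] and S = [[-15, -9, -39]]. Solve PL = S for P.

P = [[0, 3, 6]]

L is on the right of P, so right-multiply by L⁻¹: P = SL⁻¹.
det L = 5, so L⁻¹ = [[-11/5, 13/5, 1/5], [8, -9, -1], [-1, 1, 0]].
P = SL⁻¹ = [[-15, -9, -39]] · [[-11/5, 13/5, 1/5], [8, -9, -1], [-1, 1, 0]] = [[0, 3, 6]].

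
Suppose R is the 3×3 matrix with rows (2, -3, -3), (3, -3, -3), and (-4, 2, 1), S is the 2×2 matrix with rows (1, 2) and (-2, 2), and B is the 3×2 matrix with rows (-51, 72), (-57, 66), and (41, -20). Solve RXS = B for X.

X = [[-4, 1], [-4, -4], [-1, -5]]

X = R⁻¹BS⁻¹ (apply R⁻¹ on the left and S⁻¹ on the right).
det R = -3; the adjugate gives R⁻¹ = [[-1, 1, 0], [-3, 10/3, 1], [2, -8/3, -1]].
det S = 6; the adjugate gives S⁻¹ = [[1/3, -1/3], [1/3, 1/6]].
R⁻¹B = [[-6, -6], [4, -16], [9, -12]].
X = (R⁻¹B)S⁻¹ = [[-4, 1], [-4, -4], [-1, -5]].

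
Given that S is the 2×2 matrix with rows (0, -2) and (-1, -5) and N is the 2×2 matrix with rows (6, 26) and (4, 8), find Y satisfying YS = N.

Y = [[2, -6], [6, -4]]

Right-multiplying both sides by S⁻¹ gives Y = NS⁻¹.
det S = -2; the adjugate gives S⁻¹ = [[5/2, -1], [-1/2, 0]].
Y = NS⁻¹ = [[6, 26], [4, 8]] · [[5/2, -1], [-1/2, 0]] = [[2, -6], [6, -4]].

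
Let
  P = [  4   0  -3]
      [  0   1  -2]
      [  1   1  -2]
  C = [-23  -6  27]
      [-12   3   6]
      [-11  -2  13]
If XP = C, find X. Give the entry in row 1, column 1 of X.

Since P sits to the right of X, X = CP⁻¹.
det P = 3; the adjugate gives P⁻¹ = [[0, -1, 1], [-2/3, -5/3, 8/3], [-1/3, -4/3, 4/3]].
X = CP⁻¹ = [[-23, -6, 27], [-12, 3, 6], [-11, -2, 13]] · [[0, -1, 1], [-2/3, -5/3, 8/3], [-1/3, -4/3, 4/3]] = [[-5, -3, -3], [-4, -1, 4], [-3, -3, 1]].

-5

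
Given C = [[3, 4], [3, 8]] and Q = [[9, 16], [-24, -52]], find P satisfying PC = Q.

P = [[2, 1], [-3, -5]]

C is on the right of P, so right-multiply by C⁻¹: P = QC⁻¹.
det C = 12; the adjugate gives C⁻¹ = [[2/3, -1/3], [-1/4, 1/4]].
P = QC⁻¹ = [[9, 16], [-24, -52]] · [[2/3, -1/3], [-1/4, 1/4]] = [[2, 1], [-3, -5]].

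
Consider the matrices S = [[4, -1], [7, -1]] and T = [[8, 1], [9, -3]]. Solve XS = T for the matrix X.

S is on the right of X, so right-multiply by S⁻¹: X = TS⁻¹.
det S = 3; the adjugate gives S⁻¹ = [[-1/3, 1/3], [-7/3, 4/3]].
X = TS⁻¹ = [[8, 1], [9, -3]] · [[-1/3, 1/3], [-7/3, 4/3]] = [[-5, 4], [4, -1]].

X = [[-5, 4], [4, -1]]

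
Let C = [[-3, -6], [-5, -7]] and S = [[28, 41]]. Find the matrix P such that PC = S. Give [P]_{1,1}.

-1

Right-multiplying both sides by C⁻¹ gives P = SC⁻¹.
C has determinant -9; C⁻¹ = [[7/9, -2/3], [-5/9, 1/3]].
P = SC⁻¹ = [[28, 41]] · [[7/9, -2/3], [-5/9, 1/3]] = [[-1, -5]].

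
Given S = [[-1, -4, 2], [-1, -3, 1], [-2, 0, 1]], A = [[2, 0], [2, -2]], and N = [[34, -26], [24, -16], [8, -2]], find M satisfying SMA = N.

Left-multiply by S⁻¹ and right-multiply by A⁻¹: M = S⁻¹NA⁻¹.
S has determinant -5; S⁻¹ = [[3/5, -4/5, -2/5], [1/5, -3/5, 1/5], [6/5, -8/5, 1/5]].
det A = -4, so A⁻¹ = [[1/2, 0], [1/2, -1/2]].
S⁻¹N = [[-2, -2], [-6, 4], [4, -6]].
M = (S⁻¹N)A⁻¹ = [[-2, 1], [-1, -2], [-1, 3]].

M = [[-2, 1], [-1, -2], [-1, 3]]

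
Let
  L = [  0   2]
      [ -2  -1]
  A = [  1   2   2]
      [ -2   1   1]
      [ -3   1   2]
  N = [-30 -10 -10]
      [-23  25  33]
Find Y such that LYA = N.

Isolating Y: multiply by L⁻¹ from the left and A⁻¹ from the right, so Y = L⁻¹NA⁻¹.
L has determinant 4; L⁻¹ = [[-1/4, -1/2], [1/2, 0]].
det A = 5, so A⁻¹ = [[1/5, -2/5, 0], [1/5, 8/5, -1], [1/5, -7/5, 1]].
L⁻¹N = [[19, -10, -14], [-15, -5, -5]].
Y = (L⁻¹N)A⁻¹ = [[-1, -4, -4], [-5, 5, 0]].

Y = [[-1, -4, -4], [-5, 5, 0]]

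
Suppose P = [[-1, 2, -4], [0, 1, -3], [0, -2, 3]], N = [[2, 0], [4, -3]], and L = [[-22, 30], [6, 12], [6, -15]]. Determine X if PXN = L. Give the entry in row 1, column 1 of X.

3

Isolating X: multiply by P⁻¹ from the left and N⁻¹ from the right, so X = P⁻¹LN⁻¹.
det P = 3, so P⁻¹ = [[-1, 2/3, -2/3], [0, -1, -1], [0, -2/3, -1/3]].
det N = -6, so N⁻¹ = [[1/2, 0], [2/3, -1/3]].
P⁻¹L = [[22, -12], [-12, 3], [-6, -3]].
X = (P⁻¹L)N⁻¹ = [[3, 4], [-4, -1], [-5, 1]].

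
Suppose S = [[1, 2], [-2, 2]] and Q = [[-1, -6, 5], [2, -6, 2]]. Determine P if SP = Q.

Since S multiplies P on the left, P = S⁻¹Q.
S has determinant 6; S⁻¹ = [[1/3, -1/3], [1/3, 1/6]].
P = S⁻¹Q = [[1/3, -1/3], [1/3, 1/6]] · [[-1, -6, 5], [2, -6, 2]] = [[-1, 0, 1], [0, -3, 2]].

P = [[-1, 0, 1], [0, -3, 2]]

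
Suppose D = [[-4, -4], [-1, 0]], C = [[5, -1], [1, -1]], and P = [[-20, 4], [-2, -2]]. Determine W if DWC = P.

Left-multiply by D⁻¹ and right-multiply by C⁻¹: W = D⁻¹PC⁻¹.
det D = -4, so D⁻¹ = [[0, -1], [-1/4, 1]].
C has determinant -4; C⁻¹ = [[1/4, -1/4], [1/4, -5/4]].
D⁻¹P = [[2, 2], [3, -3]].
W = (D⁻¹P)C⁻¹ = [[1, -3], [0, 3]].

W = [[1, -3], [0, 3]]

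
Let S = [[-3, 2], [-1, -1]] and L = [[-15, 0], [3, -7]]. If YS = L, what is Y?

Since S sits to the right of Y, Y = LS⁻¹.
det S = 5, so S⁻¹ = [[-1/5, -2/5], [1/5, -3/5]].
Y = LS⁻¹ = [[-15, 0], [3, -7]] · [[-1/5, -2/5], [1/5, -3/5]] = [[3, 6], [-2, 3]].

Y = [[3, 6], [-2, 3]]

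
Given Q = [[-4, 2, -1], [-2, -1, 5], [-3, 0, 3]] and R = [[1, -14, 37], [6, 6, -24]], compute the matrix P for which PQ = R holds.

Q is on the right of P, so right-multiply by Q⁻¹: P = RQ⁻¹.
det Q = -3; the adjugate gives Q⁻¹ = [[1, 2, -3], [3, 5, -22/3], [1, 2, -8/3]].
P = RQ⁻¹ = [[1, -14, 37], [6, 6, -24]] · [[1, 2, -3], [3, 5, -22/3], [1, 2, -8/3]] = [[-4, 6, 1], [0, -6, 2]].

P = [[-4, 6, 1], [0, -6, 2]]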